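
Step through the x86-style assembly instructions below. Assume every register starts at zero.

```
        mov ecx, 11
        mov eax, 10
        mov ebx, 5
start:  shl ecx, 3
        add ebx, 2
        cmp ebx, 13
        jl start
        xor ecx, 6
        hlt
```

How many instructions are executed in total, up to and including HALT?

ecx=11
eax=10
ebx=5
ecx=11<<3=88
ebx=5+2=7
cmp ebx, 13  (cmp 7,13)
jl start: taken
ecx=88<<3=704
ebx=7+2=9
cmp ebx, 13  (cmp 9,13)
jl start: taken
ecx=704<<3=5632
ebx=9+2=11
cmp ebx, 13  (cmp 11,13)
jl start: taken
ecx=5632<<3=45056
ebx=11+2=13
cmp ebx, 13  (cmp 13,13)
jl start: not taken
ecx=45056^6=45062
halt.
Total executed instructions: 21.

21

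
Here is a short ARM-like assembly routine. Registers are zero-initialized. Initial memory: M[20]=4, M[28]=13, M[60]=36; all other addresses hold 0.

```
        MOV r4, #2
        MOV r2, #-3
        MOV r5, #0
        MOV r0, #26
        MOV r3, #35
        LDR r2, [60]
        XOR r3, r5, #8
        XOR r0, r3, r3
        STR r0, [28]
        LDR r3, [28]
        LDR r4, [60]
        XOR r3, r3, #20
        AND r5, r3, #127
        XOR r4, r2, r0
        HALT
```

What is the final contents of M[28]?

0

MOV r4, #2 → r4=2
MOV r2, #-3 → r2=-3
MOV r5, #0 → r5=0
MOV r0, #26 → r0=26
MOV r3, #35 → r3=35
LDR r2, [60] → r2=M[60]=36
XOR r3, r5, #8 → r3=0^8=8
XOR r0, r3, r3 → r0=8^8=0
STR r0, [28] → M[28]=0
LDR r3, [28] → r3=M[28]=0
LDR r4, [60] → r4=M[60]=36
XOR r3, r3, #20 → r3=0^20=20
AND r5, r3, #127 → r5=20&127=20
XOR r4, r2, r0 → r4=36^0=36
halt.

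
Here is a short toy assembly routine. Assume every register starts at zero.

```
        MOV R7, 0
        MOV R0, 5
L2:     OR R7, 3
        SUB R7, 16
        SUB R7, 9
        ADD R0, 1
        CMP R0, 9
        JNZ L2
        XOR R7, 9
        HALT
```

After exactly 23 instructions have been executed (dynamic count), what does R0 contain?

R7=0
R0=5
R7=0|3=3
R7=3-16=-13
R7=(-13)-9=-22
R0=5+1=6
CMP R0, 9  (cmp 6,9)
JNZ L2: taken
R7=(-22)|3=-21
R7=(-21)-16=-37
R7=(-37)-9=-46
R0=6+1=7
CMP R0, 9  (cmp 7,9)
JNZ L2: taken
R7=(-46)|3=-45
R7=(-45)-16=-61
R7=(-61)-9=-70
R0=7+1=8
CMP R0, 9  (cmp 8,9)
JNZ L2: taken
R7=(-70)|3=-69
R7=(-69)-16=-85
R7=(-85)-9=-94
After step 23: R0 = 8.

8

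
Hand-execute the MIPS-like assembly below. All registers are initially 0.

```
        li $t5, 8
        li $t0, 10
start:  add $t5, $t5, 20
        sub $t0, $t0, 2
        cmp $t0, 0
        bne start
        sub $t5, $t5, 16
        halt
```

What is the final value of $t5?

$t5=8
$t0=10
$t5=8+20=28
$t0=10-2=8
cmp $t0, 0  (cmp 8,0)
bne start: taken
$t5=28+20=48
$t0=8-2=6
cmp $t0, 0  (cmp 6,0)
bne start: taken
$t5=48+20=68
$t0=6-2=4
cmp $t0, 0  (cmp 4,0)
bne start: taken
$t5=68+20=88
$t0=4-2=2
cmp $t0, 0  (cmp 2,0)
bne start: taken
$t5=88+20=108
$t0=2-2=0
cmp $t0, 0  (cmp 0,0)
bne start: not taken
$t5=108-16=92
halt.

92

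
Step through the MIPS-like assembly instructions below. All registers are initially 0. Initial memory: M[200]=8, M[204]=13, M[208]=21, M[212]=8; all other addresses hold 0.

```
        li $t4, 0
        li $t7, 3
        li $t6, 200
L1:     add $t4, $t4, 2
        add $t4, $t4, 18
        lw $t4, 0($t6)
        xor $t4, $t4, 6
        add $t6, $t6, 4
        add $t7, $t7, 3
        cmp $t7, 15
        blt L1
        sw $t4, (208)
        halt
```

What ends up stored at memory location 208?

14

li $t4, 0 → $t4=0
li $t7, 3 → $t7=3
li $t6, 200 → $t6=200
add $t4, $t4, 2 → $t4=0+2=2
add $t4, $t4, 18 → $t4=2+18=20
lw $t4, 0($t6) → $t4=M[200]=8
xor $t4, $t4, 6 → $t4=8^6=14
add $t6, $t6, 4 → $t6=200+4=204
add $t7, $t7, 3 → $t7=3+3=6
cmp $t7, 15  (cmp 6,15)
blt L1: taken
add $t4, $t4, 2 → $t4=14+2=16
add $t4, $t4, 18 → $t4=16+18=34
lw $t4, 0($t6) → $t4=M[204]=13
xor $t4, $t4, 6 → $t4=13^6=11
add $t6, $t6, 4 → $t6=204+4=208
add $t7, $t7, 3 → $t7=6+3=9
cmp $t7, 15  (cmp 9,15)
blt L1: taken
add $t4, $t4, 2 → $t4=11+2=13
add $t4, $t4, 18 → $t4=13+18=31
lw $t4, 0($t6) → $t4=M[208]=21
xor $t4, $t4, 6 → $t4=21^6=19
add $t6, $t6, 4 → $t6=208+4=212
add $t7, $t7, 3 → $t7=9+3=12
cmp $t7, 15  (cmp 12,15)
blt L1: taken
add $t4, $t4, 2 → $t4=19+2=21
add $t4, $t4, 18 → $t4=21+18=39
lw $t4, 0($t6) → $t4=M[212]=8
xor $t4, $t4, 6 → $t4=8^6=14
add $t6, $t6, 4 → $t6=212+4=216
add $t7, $t7, 3 → $t7=12+3=15
cmp $t7, 15  (cmp 15,15)
blt L1: not taken
sw $t4, (208) → M[208]=14
halt.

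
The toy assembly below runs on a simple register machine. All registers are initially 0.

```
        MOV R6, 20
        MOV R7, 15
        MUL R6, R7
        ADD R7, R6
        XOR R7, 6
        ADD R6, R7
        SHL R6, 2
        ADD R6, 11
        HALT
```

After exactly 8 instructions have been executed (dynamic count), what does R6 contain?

2479

R6=20
R7=15
R6=20*15=300
R7=15+300=315
R7=315^6=317
R6=300+317=617
R6=617<<2=2468
R6=2468+11=2479
After step 8: R6 = 2479.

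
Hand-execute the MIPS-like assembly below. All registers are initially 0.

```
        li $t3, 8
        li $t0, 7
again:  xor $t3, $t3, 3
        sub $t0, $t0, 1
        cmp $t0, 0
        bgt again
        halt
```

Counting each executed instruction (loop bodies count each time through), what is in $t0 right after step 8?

li $t3, 8 → $t3=8
li $t0, 7 → $t0=7
xor $t3, $t3, 3 → $t3=8^3=11
sub $t0, $t0, 1 → $t0=7-1=6
cmp $t0, 0  (cmp 6,0)
bgt again: taken
xor $t3, $t3, 3 → $t3=11^3=8
sub $t0, $t0, 1 → $t0=6-1=5
After step 8: $t0 = 5.

5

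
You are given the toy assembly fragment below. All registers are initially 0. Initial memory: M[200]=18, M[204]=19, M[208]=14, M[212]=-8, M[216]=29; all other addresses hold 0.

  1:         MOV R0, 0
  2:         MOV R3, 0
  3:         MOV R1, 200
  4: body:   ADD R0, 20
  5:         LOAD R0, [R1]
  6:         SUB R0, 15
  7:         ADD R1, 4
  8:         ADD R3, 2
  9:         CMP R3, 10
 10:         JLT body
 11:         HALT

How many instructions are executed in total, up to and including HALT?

39

after MOV R0, 0: R0=0
after MOV R3, 0: R3=0
after MOV R1, 200: R1=200
after ADD R0, 20: R0=0+20=20
after LOAD R0, [R1]: R0=M[200]=18
after SUB R0, 15: R0=18-15=3
after ADD R1, 4: R1=200+4=204
after ADD R3, 2: R3=0+2=2
CMP R3, 10  (cmp 2,10)
JLT body: taken
after ADD R0, 20: R0=3+20=23
after LOAD R0, [R1]: R0=M[204]=19
after SUB R0, 15: R0=19-15=4
after ADD R1, 4: R1=204+4=208
after ADD R3, 2: R3=2+2=4
CMP R3, 10  (cmp 4,10)
JLT body: taken
after ADD R0, 20: R0=4+20=24
after LOAD R0, [R1]: R0=M[208]=14
after SUB R0, 15: R0=14-15=-1
after ADD R1, 4: R1=208+4=212
after ADD R3, 2: R3=4+2=6
CMP R3, 10  (cmp 6,10)
JLT body: taken
after ADD R0, 20: R0=(-1)+20=19
after LOAD R0, [R1]: R0=M[212]=-8
after SUB R0, 15: R0=(-8)-15=-23
after ADD R1, 4: R1=212+4=216
after ADD R3, 2: R3=6+2=8
CMP R3, 10  (cmp 8,10)
JLT body: taken
after ADD R0, 20: R0=(-23)+20=-3
after LOAD R0, [R1]: R0=M[216]=29
after SUB R0, 15: R0=29-15=14
after ADD R1, 4: R1=216+4=220
after ADD R3, 2: R3=8+2=10
CMP R3, 10  (cmp 10,10)
JLT body: not taken
halt.
Total executed instructions: 39.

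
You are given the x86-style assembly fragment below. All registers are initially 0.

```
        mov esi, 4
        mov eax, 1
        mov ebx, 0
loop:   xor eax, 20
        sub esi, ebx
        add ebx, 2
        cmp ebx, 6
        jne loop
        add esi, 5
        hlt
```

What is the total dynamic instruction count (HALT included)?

esi=4
eax=1
ebx=0
eax=1^20=21
esi=4-0=4
ebx=0+2=2
cmp ebx, 6  (cmp 2,6)
jne loop: taken
eax=21^20=1
esi=4-2=2
ebx=2+2=4
cmp ebx, 6  (cmp 4,6)
jne loop: taken
eax=1^20=21
esi=2-4=-2
ebx=4+2=6
cmp ebx, 6  (cmp 6,6)
jne loop: not taken
esi=(-2)+5=3
halt.
Total executed instructions: 20.

20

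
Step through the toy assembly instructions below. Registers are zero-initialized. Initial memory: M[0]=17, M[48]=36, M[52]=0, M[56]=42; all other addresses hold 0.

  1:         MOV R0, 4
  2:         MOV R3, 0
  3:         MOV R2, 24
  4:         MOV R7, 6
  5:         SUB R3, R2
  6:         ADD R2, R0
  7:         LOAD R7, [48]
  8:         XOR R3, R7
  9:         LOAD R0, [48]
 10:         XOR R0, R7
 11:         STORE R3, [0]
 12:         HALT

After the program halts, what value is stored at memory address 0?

MOV R0, 4 → R0=4
MOV R3, 0 → R3=0
MOV R2, 24 → R2=24
MOV R7, 6 → R7=6
SUB R3, R2 → R3=0-24=-24
ADD R2, R0 → R2=24+4=28
LOAD R7, [48] → R7=M[48]=36
XOR R3, R7 → R3=(-24)^36=-52
LOAD R0, [48] → R0=M[48]=36
XOR R0, R7 → R0=36^36=0
STORE R3, [0] → M[0]=-52
halt.

-52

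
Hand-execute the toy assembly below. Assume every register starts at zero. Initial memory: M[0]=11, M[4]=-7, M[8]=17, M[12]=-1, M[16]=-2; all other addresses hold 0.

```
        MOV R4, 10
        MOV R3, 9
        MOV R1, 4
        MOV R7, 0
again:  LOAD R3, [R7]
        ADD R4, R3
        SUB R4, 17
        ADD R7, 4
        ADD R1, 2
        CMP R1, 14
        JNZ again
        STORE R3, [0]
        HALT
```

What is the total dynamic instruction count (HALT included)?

41

R4=10
R3=9
R1=4
R7=0
R3=M[0]=11
R4=10+11=21
R4=21-17=4
R7=0+4=4
R1=4+2=6
CMP R1, 14  (cmp 6,14)
JNZ again: taken
R3=M[4]=-7
R4=4+(-7)=-3
R4=(-3)-17=-20
R7=4+4=8
R1=6+2=8
CMP R1, 14  (cmp 8,14)
JNZ again: taken
R3=M[8]=17
R4=(-20)+17=-3
R4=(-3)-17=-20
R7=8+4=12
R1=8+2=10
CMP R1, 14  (cmp 10,14)
JNZ again: taken
R3=M[12]=-1
R4=(-20)+(-1)=-21
R4=(-21)-17=-38
R7=12+4=16
R1=10+2=12
CMP R1, 14  (cmp 12,14)
JNZ again: taken
R3=M[16]=-2
R4=(-38)+(-2)=-40
R4=(-40)-17=-57
R7=16+4=20
R1=12+2=14
CMP R1, 14  (cmp 14,14)
JNZ again: not taken
STORE R3, [0] → M[0]=-2
halt.
Total executed instructions: 41.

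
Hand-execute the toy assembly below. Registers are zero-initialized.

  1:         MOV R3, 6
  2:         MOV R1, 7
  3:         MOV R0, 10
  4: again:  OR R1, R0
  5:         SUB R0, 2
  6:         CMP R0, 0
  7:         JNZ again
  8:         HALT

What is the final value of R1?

15

R3=6
R1=7
R0=10
R1=7|10=15
R0=10-2=8
CMP R0, 0  (cmp 8,0)
JNZ again: taken
R1=15|8=15
R0=8-2=6
CMP R0, 0  (cmp 6,0)
JNZ again: taken
R1=15|6=15
R0=6-2=4
CMP R0, 0  (cmp 4,0)
JNZ again: taken
R1=15|4=15
R0=4-2=2
CMP R0, 0  (cmp 2,0)
JNZ again: taken
R1=15|2=15
R0=2-2=0
CMP R0, 0  (cmp 0,0)
JNZ again: not taken
halt.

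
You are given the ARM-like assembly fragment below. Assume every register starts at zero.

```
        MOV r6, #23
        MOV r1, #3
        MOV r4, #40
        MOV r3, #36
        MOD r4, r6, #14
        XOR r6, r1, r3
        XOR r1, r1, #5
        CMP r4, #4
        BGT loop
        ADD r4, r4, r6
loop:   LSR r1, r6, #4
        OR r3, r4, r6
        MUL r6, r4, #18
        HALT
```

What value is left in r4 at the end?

after MOV r6, #23: r6=23
after MOV r1, #3: r1=3
after MOV r4, #40: r4=40
after MOV r3, #36: r3=36
after MOD r4, r6, #14: r4=23%14=9
after XOR r6, r1, r3: r6=3^36=39
after XOR r1, r1, #5: r1=3^5=6
CMP r4, #4  (cmp 9,4)
BGT loop: taken
after LSR r1, r6, #4: r1=39>>4=2
after OR r3, r4, r6: r3=9|39=47
after MUL r6, r4, #18: r6=9*18=162
halt.

9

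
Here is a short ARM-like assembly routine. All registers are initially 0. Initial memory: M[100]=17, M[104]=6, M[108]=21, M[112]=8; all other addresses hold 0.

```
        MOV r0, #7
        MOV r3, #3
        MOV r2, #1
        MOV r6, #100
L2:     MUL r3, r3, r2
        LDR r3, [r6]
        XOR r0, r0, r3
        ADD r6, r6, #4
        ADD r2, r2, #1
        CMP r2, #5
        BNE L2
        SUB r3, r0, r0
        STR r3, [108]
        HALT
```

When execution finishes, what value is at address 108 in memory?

MOV r0, #7 → r0=7
MOV r3, #3 → r3=3
MOV r2, #1 → r2=1
MOV r6, #100 → r6=100
MUL r3, r3, r2 → r3=3*1=3
LDR r3, [r6] → r3=M[100]=17
XOR r0, r0, r3 → r0=7^17=22
ADD r6, r6, #4 → r6=100+4=104
ADD r2, r2, #1 → r2=1+1=2
CMP r2, #5  (cmp 2,5)
BNE L2: taken
MUL r3, r3, r2 → r3=17*2=34
LDR r3, [r6] → r3=M[104]=6
XOR r0, r0, r3 → r0=22^6=16
ADD r6, r6, #4 → r6=104+4=108
ADD r2, r2, #1 → r2=2+1=3
CMP r2, #5  (cmp 3,5)
BNE L2: taken
MUL r3, r3, r2 → r3=6*3=18
LDR r3, [r6] → r3=M[108]=21
XOR r0, r0, r3 → r0=16^21=5
ADD r6, r6, #4 → r6=108+4=112
ADD r2, r2, #1 → r2=3+1=4
CMP r2, #5  (cmp 4,5)
BNE L2: taken
MUL r3, r3, r2 → r3=21*4=84
LDR r3, [r6] → r3=M[112]=8
XOR r0, r0, r3 → r0=5^8=13
ADD r6, r6, #4 → r6=112+4=116
ADD r2, r2, #1 → r2=4+1=5
CMP r2, #5  (cmp 5,5)
BNE L2: not taken
SUB r3, r0, r0 → r3=13-13=0
STR r3, [108] → M[108]=0
halt.

0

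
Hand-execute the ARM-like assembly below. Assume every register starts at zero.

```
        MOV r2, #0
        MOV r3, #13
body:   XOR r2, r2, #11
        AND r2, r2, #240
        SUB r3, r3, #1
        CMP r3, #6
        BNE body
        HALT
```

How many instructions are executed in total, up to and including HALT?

38

after MOV r2, #0: r2=0
after MOV r3, #13: r3=13
after XOR r2, r2, #11: r2=0^11=11
after AND r2, r2, #240: r2=11&240=0
after SUB r3, r3, #1: r3=13-1=12
CMP r3, #6  (cmp 12,6)
BNE body: taken
after XOR r2, r2, #11: r2=0^11=11
after AND r2, r2, #240: r2=11&240=0
after SUB r3, r3, #1: r3=12-1=11
CMP r3, #6  (cmp 11,6)
BNE body: taken
after XOR r2, r2, #11: r2=0^11=11
after AND r2, r2, #240: r2=11&240=0
after SUB r3, r3, #1: r3=11-1=10
CMP r3, #6  (cmp 10,6)
BNE body: taken
after XOR r2, r2, #11: r2=0^11=11
after AND r2, r2, #240: r2=11&240=0
after SUB r3, r3, #1: r3=10-1=9
CMP r3, #6  (cmp 9,6)
BNE body: taken
after XOR r2, r2, #11: r2=0^11=11
after AND r2, r2, #240: r2=11&240=0
after SUB r3, r3, #1: r3=9-1=8
CMP r3, #6  (cmp 8,6)
BNE body: taken
after XOR r2, r2, #11: r2=0^11=11
after AND r2, r2, #240: r2=11&240=0
after SUB r3, r3, #1: r3=8-1=7
CMP r3, #6  (cmp 7,6)
BNE body: taken
after XOR r2, r2, #11: r2=0^11=11
after AND r2, r2, #240: r2=11&240=0
after SUB r3, r3, #1: r3=7-1=6
CMP r3, #6  (cmp 6,6)
BNE body: not taken
halt.
Total executed instructions: 38.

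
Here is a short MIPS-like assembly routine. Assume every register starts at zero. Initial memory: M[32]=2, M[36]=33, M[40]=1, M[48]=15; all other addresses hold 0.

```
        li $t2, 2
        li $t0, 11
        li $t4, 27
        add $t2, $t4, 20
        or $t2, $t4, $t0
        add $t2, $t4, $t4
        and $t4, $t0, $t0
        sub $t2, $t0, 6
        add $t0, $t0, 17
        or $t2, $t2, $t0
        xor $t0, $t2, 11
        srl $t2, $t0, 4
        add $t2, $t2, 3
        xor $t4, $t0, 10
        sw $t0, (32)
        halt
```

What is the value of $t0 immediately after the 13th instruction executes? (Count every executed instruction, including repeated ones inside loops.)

22

li $t2, 2 → $t2=2
li $t0, 11 → $t0=11
li $t4, 27 → $t4=27
add $t2, $t4, 20 → $t2=27+20=47
or $t2, $t4, $t0 → $t2=27|11=27
add $t2, $t4, $t4 → $t2=27+27=54
and $t4, $t0, $t0 → $t4=11&11=11
sub $t2, $t0, 6 → $t2=11-6=5
add $t0, $t0, 17 → $t0=11+17=28
or $t2, $t2, $t0 → $t2=5|28=29
xor $t0, $t2, 11 → $t0=29^11=22
srl $t2, $t0, 4 → $t2=22>>4=1
add $t2, $t2, 3 → $t2=1+3=4
After step 13: $t0 = 22.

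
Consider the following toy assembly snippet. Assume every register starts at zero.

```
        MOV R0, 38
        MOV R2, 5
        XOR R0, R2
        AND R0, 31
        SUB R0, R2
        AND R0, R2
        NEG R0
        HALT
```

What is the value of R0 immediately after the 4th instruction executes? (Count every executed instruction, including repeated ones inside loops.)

R0=38
R2=5
R0=38^5=35
R0=35&31=3
After step 4: R0 = 3.

3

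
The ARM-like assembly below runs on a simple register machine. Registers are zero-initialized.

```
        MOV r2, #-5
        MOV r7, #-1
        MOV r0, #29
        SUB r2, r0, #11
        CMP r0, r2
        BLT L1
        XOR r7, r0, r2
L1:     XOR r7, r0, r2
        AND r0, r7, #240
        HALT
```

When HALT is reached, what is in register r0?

r2=-5
r7=-1
r0=29
r2=29-11=18
CMP r0, r2  (cmp 29,18)
BLT L1: not taken
r7=29^18=15
r7=29^18=15
r0=15&240=0
halt.

0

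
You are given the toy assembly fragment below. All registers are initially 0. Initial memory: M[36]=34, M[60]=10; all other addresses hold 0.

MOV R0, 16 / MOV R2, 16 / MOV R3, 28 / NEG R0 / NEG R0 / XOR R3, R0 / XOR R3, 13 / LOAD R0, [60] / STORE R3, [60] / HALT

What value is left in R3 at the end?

1

R0=16
R2=16
R3=28
R0=-(16)=-16
R0=-(-16)=16
R3=28^16=12
R3=12^13=1
R0=M[60]=10
STORE R3, [60] → M[60]=1
halt.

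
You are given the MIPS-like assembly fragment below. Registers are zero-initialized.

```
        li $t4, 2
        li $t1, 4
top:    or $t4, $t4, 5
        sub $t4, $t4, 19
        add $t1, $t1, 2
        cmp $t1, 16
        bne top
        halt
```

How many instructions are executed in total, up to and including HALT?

33

after li $t4, 2: $t4=2
after li $t1, 4: $t1=4
after or $t4, $t4, 5: $t4=2|5=7
after sub $t4, $t4, 19: $t4=7-19=-12
after add $t1, $t1, 2: $t1=4+2=6
cmp $t1, 16  (cmp 6,16)
bne top: taken
after or $t4, $t4, 5: $t4=(-12)|5=-11
after sub $t4, $t4, 19: $t4=(-11)-19=-30
after add $t1, $t1, 2: $t1=6+2=8
cmp $t1, 16  (cmp 8,16)
bne top: taken
after or $t4, $t4, 5: $t4=(-30)|5=-25
after sub $t4, $t4, 19: $t4=(-25)-19=-44
after add $t1, $t1, 2: $t1=8+2=10
cmp $t1, 16  (cmp 10,16)
bne top: taken
after or $t4, $t4, 5: $t4=(-44)|5=-43
after sub $t4, $t4, 19: $t4=(-43)-19=-62
after add $t1, $t1, 2: $t1=10+2=12
cmp $t1, 16  (cmp 12,16)
bne top: taken
after or $t4, $t4, 5: $t4=(-62)|5=-57
after sub $t4, $t4, 19: $t4=(-57)-19=-76
after add $t1, $t1, 2: $t1=12+2=14
cmp $t1, 16  (cmp 14,16)
bne top: taken
after or $t4, $t4, 5: $t4=(-76)|5=-75
after sub $t4, $t4, 19: $t4=(-75)-19=-94
after add $t1, $t1, 2: $t1=14+2=16
cmp $t1, 16  (cmp 16,16)
bne top: not taken
halt.
Total executed instructions: 33.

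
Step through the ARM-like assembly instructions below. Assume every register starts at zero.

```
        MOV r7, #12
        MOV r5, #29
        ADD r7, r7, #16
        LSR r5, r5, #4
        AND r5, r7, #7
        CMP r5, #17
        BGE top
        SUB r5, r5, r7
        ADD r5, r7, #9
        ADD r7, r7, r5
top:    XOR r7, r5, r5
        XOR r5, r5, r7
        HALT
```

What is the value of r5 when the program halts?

37

after MOV r7, #12: r7=12
after MOV r5, #29: r5=29
after ADD r7, r7, #16: r7=12+16=28
after LSR r5, r5, #4: r5=29>>4=1
after AND r5, r7, #7: r5=28&7=4
CMP r5, #17  (cmp 4,17)
BGE top: not taken
after SUB r5, r5, r7: r5=4-28=-24
after ADD r5, r7, #9: r5=28+9=37
after ADD r7, r7, r5: r7=28+37=65
after XOR r7, r5, r5: r7=37^37=0
after XOR r5, r5, r7: r5=37^0=37
halt.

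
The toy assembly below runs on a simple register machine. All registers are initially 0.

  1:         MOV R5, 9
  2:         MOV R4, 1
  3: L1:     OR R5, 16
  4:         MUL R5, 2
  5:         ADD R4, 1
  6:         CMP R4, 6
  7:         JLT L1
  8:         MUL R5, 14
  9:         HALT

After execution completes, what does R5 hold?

MOV R5, 9 → R5=9
MOV R4, 1 → R4=1
OR R5, 16 → R5=9|16=25
MUL R5, 2 → R5=25*2=50
ADD R4, 1 → R4=1+1=2
CMP R4, 6  (cmp 2,6)
JLT L1: taken
OR R5, 16 → R5=50|16=50
MUL R5, 2 → R5=50*2=100
ADD R4, 1 → R4=2+1=3
CMP R4, 6  (cmp 3,6)
JLT L1: taken
OR R5, 16 → R5=100|16=116
MUL R5, 2 → R5=116*2=232
ADD R4, 1 → R4=3+1=4
CMP R4, 6  (cmp 4,6)
JLT L1: taken
OR R5, 16 → R5=232|16=248
MUL R5, 2 → R5=248*2=496
ADD R4, 1 → R4=4+1=5
CMP R4, 6  (cmp 5,6)
JLT L1: taken
OR R5, 16 → R5=496|16=496
MUL R5, 2 → R5=496*2=992
ADD R4, 1 → R4=5+1=6
CMP R4, 6  (cmp 6,6)
JLT L1: not taken
MUL R5, 14 → R5=992*14=13888
halt.

13888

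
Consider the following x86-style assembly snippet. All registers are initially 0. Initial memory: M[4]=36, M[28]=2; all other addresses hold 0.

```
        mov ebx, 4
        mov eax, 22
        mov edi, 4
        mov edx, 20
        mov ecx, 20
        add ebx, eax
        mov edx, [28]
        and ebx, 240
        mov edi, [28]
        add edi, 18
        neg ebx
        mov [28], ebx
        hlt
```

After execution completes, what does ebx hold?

-16

after mov ebx, 4: ebx=4
after mov eax, 22: eax=22
after mov edi, 4: edi=4
after mov edx, 20: edx=20
after mov ecx, 20: ecx=20
after add ebx, eax: ebx=4+22=26
after mov edx, [28]: edx=M[28]=2
after and ebx, 240: ebx=26&240=16
after mov edi, [28]: edi=M[28]=2
after add edi, 18: edi=2+18=20
after neg ebx: ebx=-(16)=-16
mov [28], ebx → M[28]=-16
halt.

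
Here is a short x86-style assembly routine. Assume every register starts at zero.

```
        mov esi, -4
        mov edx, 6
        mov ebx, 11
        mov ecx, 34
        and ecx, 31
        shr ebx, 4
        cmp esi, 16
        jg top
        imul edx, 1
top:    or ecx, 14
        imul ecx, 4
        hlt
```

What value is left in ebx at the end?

esi=-4
edx=6
ebx=11
ecx=34
ecx=34&31=2
ebx=11>>4=0
cmp esi, 16  (cmp -4,16)
jg top: not taken
edx=6*1=6
ecx=2|14=14
ecx=14*4=56
halt.

0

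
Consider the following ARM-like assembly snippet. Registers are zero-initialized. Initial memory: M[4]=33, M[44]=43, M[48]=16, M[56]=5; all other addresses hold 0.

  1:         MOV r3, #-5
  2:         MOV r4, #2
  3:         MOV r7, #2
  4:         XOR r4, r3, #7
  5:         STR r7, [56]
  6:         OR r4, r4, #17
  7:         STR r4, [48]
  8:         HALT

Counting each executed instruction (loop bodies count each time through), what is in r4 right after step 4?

-4

after MOV r3, #-5: r3=-5
after MOV r4, #2: r4=2
after MOV r7, #2: r7=2
after XOR r4, r3, #7: r4=(-5)^7=-4
After step 4: r4 = -4.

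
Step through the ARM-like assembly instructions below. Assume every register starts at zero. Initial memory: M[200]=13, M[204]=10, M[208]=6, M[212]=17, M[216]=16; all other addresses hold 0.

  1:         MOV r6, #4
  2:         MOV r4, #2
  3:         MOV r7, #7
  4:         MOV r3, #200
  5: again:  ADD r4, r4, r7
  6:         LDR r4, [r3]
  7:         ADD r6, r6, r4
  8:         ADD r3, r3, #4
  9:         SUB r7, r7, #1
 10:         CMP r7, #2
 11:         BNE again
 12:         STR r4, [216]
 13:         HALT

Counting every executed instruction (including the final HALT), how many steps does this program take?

41

after MOV r6, #4: r6=4
after MOV r4, #2: r4=2
after MOV r7, #7: r7=7
after MOV r3, #200: r3=200
after ADD r4, r4, r7: r4=2+7=9
after LDR r4, [r3]: r4=M[200]=13
after ADD r6, r6, r4: r6=4+13=17
after ADD r3, r3, #4: r3=200+4=204
after SUB r7, r7, #1: r7=7-1=6
CMP r7, #2  (cmp 6,2)
BNE again: taken
after ADD r4, r4, r7: r4=13+6=19
after LDR r4, [r3]: r4=M[204]=10
after ADD r6, r6, r4: r6=17+10=27
after ADD r3, r3, #4: r3=204+4=208
after SUB r7, r7, #1: r7=6-1=5
CMP r7, #2  (cmp 5,2)
BNE again: taken
after ADD r4, r4, r7: r4=10+5=15
after LDR r4, [r3]: r4=M[208]=6
after ADD r6, r6, r4: r6=27+6=33
after ADD r3, r3, #4: r3=208+4=212
after SUB r7, r7, #1: r7=5-1=4
CMP r7, #2  (cmp 4,2)
BNE again: taken
after ADD r4, r4, r7: r4=6+4=10
after LDR r4, [r3]: r4=M[212]=17
after ADD r6, r6, r4: r6=33+17=50
after ADD r3, r3, #4: r3=212+4=216
after SUB r7, r7, #1: r7=4-1=3
CMP r7, #2  (cmp 3,2)
BNE again: taken
after ADD r4, r4, r7: r4=17+3=20
after LDR r4, [r3]: r4=M[216]=16
after ADD r6, r6, r4: r6=50+16=66
after ADD r3, r3, #4: r3=216+4=220
after SUB r7, r7, #1: r7=3-1=2
CMP r7, #2  (cmp 2,2)
BNE again: not taken
STR r4, [216] → M[216]=16
halt.
Total executed instructions: 41.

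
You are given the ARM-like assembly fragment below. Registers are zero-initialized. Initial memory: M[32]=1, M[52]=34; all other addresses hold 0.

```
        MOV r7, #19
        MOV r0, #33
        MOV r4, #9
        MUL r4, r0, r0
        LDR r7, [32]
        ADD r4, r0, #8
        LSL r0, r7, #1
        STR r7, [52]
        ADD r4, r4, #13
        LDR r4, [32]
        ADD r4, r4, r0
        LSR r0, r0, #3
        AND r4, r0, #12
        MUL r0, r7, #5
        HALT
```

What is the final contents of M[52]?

MOV r7, #19 → r7=19
MOV r0, #33 → r0=33
MOV r4, #9 → r4=9
MUL r4, r0, r0 → r4=33*33=1089
LDR r7, [32] → r7=M[32]=1
ADD r4, r0, #8 → r4=33+8=41
LSL r0, r7, #1 → r0=1<<1=2
STR r7, [52] → M[52]=1
ADD r4, r4, #13 → r4=41+13=54
LDR r4, [32] → r4=M[32]=1
ADD r4, r4, r0 → r4=1+2=3
LSR r0, r0, #3 → r0=2>>3=0
AND r4, r0, #12 → r4=0&12=0
MUL r0, r7, #5 → r0=1*5=5
halt.

1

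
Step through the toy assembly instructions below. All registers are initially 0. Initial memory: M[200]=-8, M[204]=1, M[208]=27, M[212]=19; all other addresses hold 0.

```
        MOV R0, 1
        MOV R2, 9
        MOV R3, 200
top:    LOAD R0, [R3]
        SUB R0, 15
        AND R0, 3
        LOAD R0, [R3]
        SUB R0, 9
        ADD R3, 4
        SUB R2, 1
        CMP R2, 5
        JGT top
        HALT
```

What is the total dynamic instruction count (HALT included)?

after MOV R0, 1: R0=1
after MOV R2, 9: R2=9
after MOV R3, 200: R3=200
after LOAD R0, [R3]: R0=M[200]=-8
after SUB R0, 15: R0=(-8)-15=-23
after AND R0, 3: R0=(-23)&3=1
after LOAD R0, [R3]: R0=M[200]=-8
after SUB R0, 9: R0=(-8)-9=-17
after ADD R3, 4: R3=200+4=204
after SUB R2, 1: R2=9-1=8
CMP R2, 5  (cmp 8,5)
JGT top: taken
after LOAD R0, [R3]: R0=M[204]=1
after SUB R0, 15: R0=1-15=-14
after AND R0, 3: R0=(-14)&3=2
after LOAD R0, [R3]: R0=M[204]=1
after SUB R0, 9: R0=1-9=-8
after ADD R3, 4: R3=204+4=208
after SUB R2, 1: R2=8-1=7
CMP R2, 5  (cmp 7,5)
JGT top: taken
after LOAD R0, [R3]: R0=M[208]=27
after SUB R0, 15: R0=27-15=12
after AND R0, 3: R0=12&3=0
after LOAD R0, [R3]: R0=M[208]=27
after SUB R0, 9: R0=27-9=18
after ADD R3, 4: R3=208+4=212
after SUB R2, 1: R2=7-1=6
CMP R2, 5  (cmp 6,5)
JGT top: taken
after LOAD R0, [R3]: R0=M[212]=19
after SUB R0, 15: R0=19-15=4
after AND R0, 3: R0=4&3=0
after LOAD R0, [R3]: R0=M[212]=19
after SUB R0, 9: R0=19-9=10
after ADD R3, 4: R3=212+4=216
after SUB R2, 1: R2=6-1=5
CMP R2, 5  (cmp 5,5)
JGT top: not taken
halt.
Total executed instructions: 40.

40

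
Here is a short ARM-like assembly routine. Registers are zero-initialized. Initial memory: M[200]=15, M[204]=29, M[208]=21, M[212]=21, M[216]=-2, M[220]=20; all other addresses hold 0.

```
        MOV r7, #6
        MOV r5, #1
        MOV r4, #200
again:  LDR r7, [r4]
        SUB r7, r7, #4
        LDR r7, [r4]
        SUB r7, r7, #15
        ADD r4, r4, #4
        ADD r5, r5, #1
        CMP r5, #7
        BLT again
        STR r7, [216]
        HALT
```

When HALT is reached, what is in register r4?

224

after MOV r7, #6: r7=6
after MOV r5, #1: r5=1
after MOV r4, #200: r4=200
after LDR r7, [r4]: r7=M[200]=15
after SUB r7, r7, #4: r7=15-4=11
after LDR r7, [r4]: r7=M[200]=15
after SUB r7, r7, #15: r7=15-15=0
after ADD r4, r4, #4: r4=200+4=204
after ADD r5, r5, #1: r5=1+1=2
CMP r5, #7  (cmp 2,7)
BLT again: taken
after LDR r7, [r4]: r7=M[204]=29
after SUB r7, r7, #4: r7=29-4=25
after LDR r7, [r4]: r7=M[204]=29
after SUB r7, r7, #15: r7=29-15=14
after ADD r4, r4, #4: r4=204+4=208
after ADD r5, r5, #1: r5=2+1=3
CMP r5, #7  (cmp 3,7)
BLT again: taken
after LDR r7, [r4]: r7=M[208]=21
after SUB r7, r7, #4: r7=21-4=17
after LDR r7, [r4]: r7=M[208]=21
after SUB r7, r7, #15: r7=21-15=6
after ADD r4, r4, #4: r4=208+4=212
after ADD r5, r5, #1: r5=3+1=4
CMP r5, #7  (cmp 4,7)
BLT again: taken
after LDR r7, [r4]: r7=M[212]=21
after SUB r7, r7, #4: r7=21-4=17
after LDR r7, [r4]: r7=M[212]=21
after SUB r7, r7, #15: r7=21-15=6
after ADD r4, r4, #4: r4=212+4=216
after ADD r5, r5, #1: r5=4+1=5
CMP r5, #7  (cmp 5,7)
BLT again: taken
after LDR r7, [r4]: r7=M[216]=-2
after SUB r7, r7, #4: r7=(-2)-4=-6
after LDR r7, [r4]: r7=M[216]=-2
after SUB r7, r7, #15: r7=(-2)-15=-17
after ADD r4, r4, #4: r4=216+4=220
after ADD r5, r5, #1: r5=5+1=6
CMP r5, #7  (cmp 6,7)
BLT again: taken
after LDR r7, [r4]: r7=M[220]=20
after SUB r7, r7, #4: r7=20-4=16
after LDR r7, [r4]: r7=M[220]=20
after SUB r7, r7, #15: r7=20-15=5
after ADD r4, r4, #4: r4=220+4=224
after ADD r5, r5, #1: r5=6+1=7
CMP r5, #7  (cmp 7,7)
BLT again: not taken
STR r7, [216] → M[216]=5
halt.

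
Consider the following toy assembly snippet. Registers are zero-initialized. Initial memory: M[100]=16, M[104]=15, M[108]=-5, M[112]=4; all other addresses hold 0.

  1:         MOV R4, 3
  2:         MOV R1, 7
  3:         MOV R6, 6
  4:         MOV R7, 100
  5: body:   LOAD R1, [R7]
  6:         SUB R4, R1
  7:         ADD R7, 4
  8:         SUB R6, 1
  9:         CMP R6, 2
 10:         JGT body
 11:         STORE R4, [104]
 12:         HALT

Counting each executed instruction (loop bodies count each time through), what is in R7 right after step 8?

104

R4=3
R1=7
R6=6
R7=100
R1=M[100]=16
R4=3-16=-13
R7=100+4=104
R6=6-1=5
After step 8: R7 = 104.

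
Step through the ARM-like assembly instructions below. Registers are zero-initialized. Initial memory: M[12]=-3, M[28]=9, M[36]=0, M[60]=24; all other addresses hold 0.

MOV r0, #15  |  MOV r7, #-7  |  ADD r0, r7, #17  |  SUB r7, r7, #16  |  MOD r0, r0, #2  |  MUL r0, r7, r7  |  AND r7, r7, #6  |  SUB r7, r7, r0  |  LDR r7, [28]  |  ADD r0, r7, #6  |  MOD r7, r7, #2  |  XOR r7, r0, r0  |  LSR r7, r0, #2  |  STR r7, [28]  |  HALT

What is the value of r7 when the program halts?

r0=15
r7=-7
r0=(-7)+17=10
r7=(-7)-16=-23
r0=10%2=0
r0=(-23)*(-23)=529
r7=(-23)&6=0
r7=0-529=-529
r7=M[28]=9
r0=9+6=15
r7=9%2=1
r7=15^15=0
r7=15>>2=3
STR r7, [28] → M[28]=3
halt.

3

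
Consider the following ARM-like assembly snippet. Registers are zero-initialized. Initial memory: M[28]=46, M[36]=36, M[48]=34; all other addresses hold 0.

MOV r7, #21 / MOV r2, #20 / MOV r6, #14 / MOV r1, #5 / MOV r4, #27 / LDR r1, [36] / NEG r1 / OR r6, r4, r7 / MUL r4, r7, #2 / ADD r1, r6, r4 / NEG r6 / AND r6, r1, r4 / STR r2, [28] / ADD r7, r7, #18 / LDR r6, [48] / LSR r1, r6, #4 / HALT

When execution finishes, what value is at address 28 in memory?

20

MOV r7, #21 → r7=21
MOV r2, #20 → r2=20
MOV r6, #14 → r6=14
MOV r1, #5 → r1=5
MOV r4, #27 → r4=27
LDR r1, [36] → r1=M[36]=36
NEG r1 → r1=-(36)=-36
OR r6, r4, r7 → r6=27|21=31
MUL r4, r7, #2 → r4=21*2=42
ADD r1, r6, r4 → r1=31+42=73
NEG r6 → r6=-(31)=-31
AND r6, r1, r4 → r6=73&42=8
STR r2, [28] → M[28]=20
ADD r7, r7, #18 → r7=21+18=39
LDR r6, [48] → r6=M[48]=34
LSR r1, r6, #4 → r1=34>>4=2
halt.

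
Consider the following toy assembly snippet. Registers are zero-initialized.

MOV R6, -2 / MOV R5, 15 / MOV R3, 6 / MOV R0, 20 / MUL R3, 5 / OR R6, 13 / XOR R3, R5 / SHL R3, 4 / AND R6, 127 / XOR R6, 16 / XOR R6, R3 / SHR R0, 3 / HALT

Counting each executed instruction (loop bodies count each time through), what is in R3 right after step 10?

after MOV R6, -2: R6=-2
after MOV R5, 15: R5=15
after MOV R3, 6: R3=6
after MOV R0, 20: R0=20
after MUL R3, 5: R3=6*5=30
after OR R6, 13: R6=(-2)|13=-1
after XOR R3, R5: R3=30^15=17
after SHL R3, 4: R3=17<<4=272
after AND R6, 127: R6=(-1)&127=127
after XOR R6, 16: R6=127^16=111
After step 10: R3 = 272.

272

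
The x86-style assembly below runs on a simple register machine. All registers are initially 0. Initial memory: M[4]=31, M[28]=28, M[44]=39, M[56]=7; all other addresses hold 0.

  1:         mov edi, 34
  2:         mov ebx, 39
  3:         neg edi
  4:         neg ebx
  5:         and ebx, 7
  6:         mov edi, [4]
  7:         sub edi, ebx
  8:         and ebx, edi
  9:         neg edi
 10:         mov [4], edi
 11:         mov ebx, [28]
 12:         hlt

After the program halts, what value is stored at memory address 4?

edi=34
ebx=39
edi=-(34)=-34
ebx=-(39)=-39
ebx=(-39)&7=1
edi=M[4]=31
edi=31-1=30
ebx=1&30=0
edi=-(30)=-30
mov [4], edi → M[4]=-30
ebx=M[28]=28
halt.

-30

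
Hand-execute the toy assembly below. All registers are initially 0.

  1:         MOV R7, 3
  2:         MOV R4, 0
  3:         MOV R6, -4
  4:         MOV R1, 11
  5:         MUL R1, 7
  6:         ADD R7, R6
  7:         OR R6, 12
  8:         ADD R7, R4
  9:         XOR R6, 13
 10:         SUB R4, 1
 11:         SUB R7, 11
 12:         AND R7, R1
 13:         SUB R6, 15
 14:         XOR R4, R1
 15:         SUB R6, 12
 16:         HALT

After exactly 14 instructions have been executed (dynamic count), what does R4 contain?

MOV R7, 3 → R7=3
MOV R4, 0 → R4=0
MOV R6, -4 → R6=-4
MOV R1, 11 → R1=11
MUL R1, 7 → R1=11*7=77
ADD R7, R6 → R7=3+(-4)=-1
OR R6, 12 → R6=(-4)|12=-4
ADD R7, R4 → R7=(-1)+0=-1
XOR R6, 13 → R6=(-4)^13=-15
SUB R4, 1 → R4=0-1=-1
SUB R7, 11 → R7=(-1)-11=-12
AND R7, R1 → R7=(-12)&77=68
SUB R6, 15 → R6=(-15)-15=-30
XOR R4, R1 → R4=(-1)^77=-78
After step 14: R4 = -78.

-78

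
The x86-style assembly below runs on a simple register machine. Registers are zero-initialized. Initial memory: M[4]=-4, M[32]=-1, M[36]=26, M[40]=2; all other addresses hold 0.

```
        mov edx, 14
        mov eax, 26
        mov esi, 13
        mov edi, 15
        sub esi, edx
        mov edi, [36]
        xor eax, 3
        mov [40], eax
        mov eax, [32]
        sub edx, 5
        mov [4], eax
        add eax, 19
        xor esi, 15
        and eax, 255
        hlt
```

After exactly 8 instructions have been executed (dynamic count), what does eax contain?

25

after mov edx, 14: edx=14
after mov eax, 26: eax=26
after mov esi, 13: esi=13
after mov edi, 15: edi=15
after sub esi, edx: esi=13-14=-1
after mov edi, [36]: edi=M[36]=26
after xor eax, 3: eax=26^3=25
mov [40], eax → M[40]=25
After step 8: eax = 25.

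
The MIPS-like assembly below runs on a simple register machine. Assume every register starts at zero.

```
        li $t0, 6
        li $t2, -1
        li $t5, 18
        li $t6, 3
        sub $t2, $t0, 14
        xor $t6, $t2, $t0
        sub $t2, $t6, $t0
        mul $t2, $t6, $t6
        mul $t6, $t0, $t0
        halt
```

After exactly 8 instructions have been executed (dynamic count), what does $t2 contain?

4

$t0=6
$t2=-1
$t5=18
$t6=3
$t2=6-14=-8
$t6=(-8)^6=-2
$t2=(-2)-6=-8
$t2=(-2)*(-2)=4
After step 8: $t2 = 4.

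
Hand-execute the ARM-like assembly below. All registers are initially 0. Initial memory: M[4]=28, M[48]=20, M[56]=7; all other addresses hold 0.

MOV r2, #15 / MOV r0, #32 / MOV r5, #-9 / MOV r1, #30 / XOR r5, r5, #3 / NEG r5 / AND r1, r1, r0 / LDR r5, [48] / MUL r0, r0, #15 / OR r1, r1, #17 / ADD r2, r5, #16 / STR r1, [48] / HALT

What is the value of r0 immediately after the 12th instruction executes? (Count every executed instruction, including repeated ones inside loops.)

480

after MOV r2, #15: r2=15
after MOV r0, #32: r0=32
after MOV r5, #-9: r5=-9
after MOV r1, #30: r1=30
after XOR r5, r5, #3: r5=(-9)^3=-12
after NEG r5: r5=-(-12)=12
after AND r1, r1, r0: r1=30&32=0
after LDR r5, [48]: r5=M[48]=20
after MUL r0, r0, #15: r0=32*15=480
after OR r1, r1, #17: r1=0|17=17
after ADD r2, r5, #16: r2=20+16=36
STR r1, [48] → M[48]=17
After step 12: r0 = 480.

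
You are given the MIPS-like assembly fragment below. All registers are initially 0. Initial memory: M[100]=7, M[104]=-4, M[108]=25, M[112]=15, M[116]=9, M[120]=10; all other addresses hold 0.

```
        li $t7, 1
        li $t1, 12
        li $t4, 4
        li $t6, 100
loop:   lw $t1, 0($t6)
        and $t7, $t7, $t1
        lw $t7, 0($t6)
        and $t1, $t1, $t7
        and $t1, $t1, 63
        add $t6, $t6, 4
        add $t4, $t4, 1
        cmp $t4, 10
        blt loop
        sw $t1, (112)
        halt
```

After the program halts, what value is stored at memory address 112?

$t7=1
$t1=12
$t4=4
$t6=100
$t1=M[100]=7
$t7=1&7=1
$t7=M[100]=7
$t1=7&7=7
$t1=7&63=7
$t6=100+4=104
$t4=4+1=5
cmp $t4, 10  (cmp 5,10)
blt loop: taken
$t1=M[104]=-4
$t7=7&(-4)=4
$t7=M[104]=-4
$t1=(-4)&(-4)=-4
$t1=(-4)&63=60
$t6=104+4=108
$t4=5+1=6
cmp $t4, 10  (cmp 6,10)
blt loop: taken
$t1=M[108]=25
$t7=(-4)&25=24
$t7=M[108]=25
$t1=25&25=25
$t1=25&63=25
$t6=108+4=112
$t4=6+1=7
cmp $t4, 10  (cmp 7,10)
blt loop: taken
$t1=M[112]=15
$t7=25&15=9
$t7=M[112]=15
$t1=15&15=15
$t1=15&63=15
$t6=112+4=116
$t4=7+1=8
cmp $t4, 10  (cmp 8,10)
blt loop: taken
$t1=M[116]=9
$t7=15&9=9
$t7=M[116]=9
$t1=9&9=9
$t1=9&63=9
$t6=116+4=120
$t4=8+1=9
cmp $t4, 10  (cmp 9,10)
blt loop: taken
$t1=M[120]=10
$t7=9&10=8
$t7=M[120]=10
$t1=10&10=10
$t1=10&63=10
$t6=120+4=124
$t4=9+1=10
cmp $t4, 10  (cmp 10,10)
blt loop: not taken
sw $t1, (112) → M[112]=10
halt.

10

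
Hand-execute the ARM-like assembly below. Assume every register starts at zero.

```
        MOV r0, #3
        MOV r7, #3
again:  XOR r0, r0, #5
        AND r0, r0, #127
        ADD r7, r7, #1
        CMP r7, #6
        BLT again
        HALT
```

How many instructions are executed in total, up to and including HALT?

18

MOV r0, #3 → r0=3
MOV r7, #3 → r7=3
XOR r0, r0, #5 → r0=3^5=6
AND r0, r0, #127 → r0=6&127=6
ADD r7, r7, #1 → r7=3+1=4
CMP r7, #6  (cmp 4,6)
BLT again: taken
XOR r0, r0, #5 → r0=6^5=3
AND r0, r0, #127 → r0=3&127=3
ADD r7, r7, #1 → r7=4+1=5
CMP r7, #6  (cmp 5,6)
BLT again: taken
XOR r0, r0, #5 → r0=3^5=6
AND r0, r0, #127 → r0=6&127=6
ADD r7, r7, #1 → r7=5+1=6
CMP r7, #6  (cmp 6,6)
BLT again: not taken
halt.
Total executed instructions: 18.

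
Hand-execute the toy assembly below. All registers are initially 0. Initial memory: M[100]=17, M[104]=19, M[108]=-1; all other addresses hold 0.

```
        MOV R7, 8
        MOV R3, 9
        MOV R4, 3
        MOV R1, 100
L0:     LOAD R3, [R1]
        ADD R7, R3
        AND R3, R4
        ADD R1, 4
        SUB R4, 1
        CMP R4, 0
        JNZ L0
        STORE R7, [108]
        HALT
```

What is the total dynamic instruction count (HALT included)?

MOV R7, 8 → R7=8
MOV R3, 9 → R3=9
MOV R4, 3 → R4=3
MOV R1, 100 → R1=100
LOAD R3, [R1] → R3=M[100]=17
ADD R7, R3 → R7=8+17=25
AND R3, R4 → R3=17&3=1
ADD R1, 4 → R1=100+4=104
SUB R4, 1 → R4=3-1=2
CMP R4, 0  (cmp 2,0)
JNZ L0: taken
LOAD R3, [R1] → R3=M[104]=19
ADD R7, R3 → R7=25+19=44
AND R3, R4 → R3=19&2=2
ADD R1, 4 → R1=104+4=108
SUB R4, 1 → R4=2-1=1
CMP R4, 0  (cmp 1,0)
JNZ L0: taken
LOAD R3, [R1] → R3=M[108]=-1
ADD R7, R3 → R7=44+(-1)=43
AND R3, R4 → R3=(-1)&1=1
ADD R1, 4 → R1=108+4=112
SUB R4, 1 → R4=1-1=0
CMP R4, 0  (cmp 0,0)
JNZ L0: not taken
STORE R7, [108] → M[108]=43
halt.
Total executed instructions: 27.

27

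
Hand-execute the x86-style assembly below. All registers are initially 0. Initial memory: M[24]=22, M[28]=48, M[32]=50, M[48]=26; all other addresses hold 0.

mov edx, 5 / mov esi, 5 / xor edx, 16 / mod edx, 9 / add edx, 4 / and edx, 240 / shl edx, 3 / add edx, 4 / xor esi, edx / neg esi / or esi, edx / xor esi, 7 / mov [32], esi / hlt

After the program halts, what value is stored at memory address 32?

-8

mov edx, 5 → edx=5
mov esi, 5 → esi=5
xor edx, 16 → edx=5^16=21
mod edx, 9 → edx=21%9=3
add edx, 4 → edx=3+4=7
and edx, 240 → edx=7&240=0
shl edx, 3 → edx=0<<3=0
add edx, 4 → edx=0+4=4
xor esi, edx → esi=5^4=1
neg esi → esi=-(1)=-1
or esi, edx → esi=(-1)|4=-1
xor esi, 7 → esi=(-1)^7=-8
mov [32], esi → M[32]=-8
halt.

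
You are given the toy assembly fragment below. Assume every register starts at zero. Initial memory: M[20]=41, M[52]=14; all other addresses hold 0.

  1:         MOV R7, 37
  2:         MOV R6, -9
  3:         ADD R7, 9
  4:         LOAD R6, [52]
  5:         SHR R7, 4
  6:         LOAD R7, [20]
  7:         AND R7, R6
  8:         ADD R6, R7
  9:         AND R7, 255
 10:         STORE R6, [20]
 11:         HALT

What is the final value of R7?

MOV R7, 37 → R7=37
MOV R6, -9 → R6=-9
ADD R7, 9 → R7=37+9=46
LOAD R6, [52] → R6=M[52]=14
SHR R7, 4 → R7=46>>4=2
LOAD R7, [20] → R7=M[20]=41
AND R7, R6 → R7=41&14=8
ADD R6, R7 → R6=14+8=22
AND R7, 255 → R7=8&255=8
STORE R6, [20] → M[20]=22
halt.

8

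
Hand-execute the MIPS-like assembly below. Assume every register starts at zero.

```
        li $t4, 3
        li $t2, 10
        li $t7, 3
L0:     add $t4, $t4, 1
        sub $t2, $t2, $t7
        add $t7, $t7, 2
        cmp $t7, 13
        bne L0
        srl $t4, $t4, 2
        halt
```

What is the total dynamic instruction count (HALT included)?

30

li $t4, 3 → $t4=3
li $t2, 10 → $t2=10
li $t7, 3 → $t7=3
add $t4, $t4, 1 → $t4=3+1=4
sub $t2, $t2, $t7 → $t2=10-3=7
add $t7, $t7, 2 → $t7=3+2=5
cmp $t7, 13  (cmp 5,13)
bne L0: taken
add $t4, $t4, 1 → $t4=4+1=5
sub $t2, $t2, $t7 → $t2=7-5=2
add $t7, $t7, 2 → $t7=5+2=7
cmp $t7, 13  (cmp 7,13)
bne L0: taken
add $t4, $t4, 1 → $t4=5+1=6
sub $t2, $t2, $t7 → $t2=2-7=-5
add $t7, $t7, 2 → $t7=7+2=9
cmp $t7, 13  (cmp 9,13)
bne L0: taken
add $t4, $t4, 1 → $t4=6+1=7
sub $t2, $t2, $t7 → $t2=(-5)-9=-14
add $t7, $t7, 2 → $t7=9+2=11
cmp $t7, 13  (cmp 11,13)
bne L0: taken
add $t4, $t4, 1 → $t4=7+1=8
sub $t2, $t2, $t7 → $t2=(-14)-11=-25
add $t7, $t7, 2 → $t7=11+2=13
cmp $t7, 13  (cmp 13,13)
bne L0: not taken
srl $t4, $t4, 2 → $t4=8>>2=2
halt.
Total executed instructions: 30.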